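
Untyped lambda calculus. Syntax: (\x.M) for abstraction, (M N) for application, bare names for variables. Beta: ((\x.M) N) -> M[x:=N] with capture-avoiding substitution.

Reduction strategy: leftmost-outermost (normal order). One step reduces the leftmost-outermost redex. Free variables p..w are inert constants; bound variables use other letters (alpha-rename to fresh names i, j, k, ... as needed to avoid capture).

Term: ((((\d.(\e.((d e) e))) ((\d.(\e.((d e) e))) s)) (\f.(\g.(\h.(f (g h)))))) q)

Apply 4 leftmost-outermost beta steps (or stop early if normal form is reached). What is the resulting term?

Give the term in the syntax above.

Step 0: ((((\d.(\e.((d e) e))) ((\d.(\e.((d e) e))) s)) (\f.(\g.(\h.(f (g h)))))) q)
Step 1: (((\e.((((\d.(\e.((d e) e))) s) e) e)) (\f.(\g.(\h.(f (g h)))))) q)
Step 2: (((((\d.(\e.((d e) e))) s) (\f.(\g.(\h.(f (g h)))))) (\f.(\g.(\h.(f (g h)))))) q)
Step 3: ((((\e.((s e) e)) (\f.(\g.(\h.(f (g h)))))) (\f.(\g.(\h.(f (g h)))))) q)
Step 4: ((((s (\f.(\g.(\h.(f (g h)))))) (\f.(\g.(\h.(f (g h)))))) (\f.(\g.(\h.(f (g h)))))) q)

Answer: ((((s (\f.(\g.(\h.(f (g h)))))) (\f.(\g.(\h.(f (g h)))))) (\f.(\g.(\h.(f (g h)))))) q)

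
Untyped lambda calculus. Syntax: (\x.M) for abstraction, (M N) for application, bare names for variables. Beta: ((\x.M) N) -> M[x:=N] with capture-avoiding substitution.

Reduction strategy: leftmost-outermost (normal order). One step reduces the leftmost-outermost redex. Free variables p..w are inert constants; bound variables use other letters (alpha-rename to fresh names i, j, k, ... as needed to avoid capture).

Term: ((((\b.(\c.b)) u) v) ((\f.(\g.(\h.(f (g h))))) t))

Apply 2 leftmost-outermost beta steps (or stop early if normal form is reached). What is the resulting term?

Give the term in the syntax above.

Step 0: ((((\b.(\c.b)) u) v) ((\f.(\g.(\h.(f (g h))))) t))
Step 1: (((\c.u) v) ((\f.(\g.(\h.(f (g h))))) t))
Step 2: (u ((\f.(\g.(\h.(f (g h))))) t))

Answer: (u ((\f.(\g.(\h.(f (g h))))) t))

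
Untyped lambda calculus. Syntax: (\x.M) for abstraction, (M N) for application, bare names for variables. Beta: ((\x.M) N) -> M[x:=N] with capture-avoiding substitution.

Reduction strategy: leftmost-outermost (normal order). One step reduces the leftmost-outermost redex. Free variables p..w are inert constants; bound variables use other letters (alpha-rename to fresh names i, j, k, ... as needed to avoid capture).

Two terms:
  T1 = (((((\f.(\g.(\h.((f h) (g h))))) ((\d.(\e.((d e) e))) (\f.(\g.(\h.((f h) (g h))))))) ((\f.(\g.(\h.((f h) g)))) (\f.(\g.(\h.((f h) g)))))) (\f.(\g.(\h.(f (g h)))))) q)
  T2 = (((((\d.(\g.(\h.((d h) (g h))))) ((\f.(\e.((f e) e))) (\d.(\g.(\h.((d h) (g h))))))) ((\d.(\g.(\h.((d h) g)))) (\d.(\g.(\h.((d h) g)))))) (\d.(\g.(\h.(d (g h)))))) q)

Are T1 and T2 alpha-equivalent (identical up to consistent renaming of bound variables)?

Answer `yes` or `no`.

Answer: yes

Derivation:
Term 1: (((((\f.(\g.(\h.((f h) (g h))))) ((\d.(\e.((d e) e))) (\f.(\g.(\h.((f h) (g h))))))) ((\f.(\g.(\h.((f h) g)))) (\f.(\g.(\h.((f h) g)))))) (\f.(\g.(\h.(f (g h)))))) q)
Term 2: (((((\d.(\g.(\h.((d h) (g h))))) ((\f.(\e.((f e) e))) (\d.(\g.(\h.((d h) (g h))))))) ((\d.(\g.(\h.((d h) g)))) (\d.(\g.(\h.((d h) g)))))) (\d.(\g.(\h.(d (g h)))))) q)
Alpha-equivalence: compare structure up to binder renaming.
Result: True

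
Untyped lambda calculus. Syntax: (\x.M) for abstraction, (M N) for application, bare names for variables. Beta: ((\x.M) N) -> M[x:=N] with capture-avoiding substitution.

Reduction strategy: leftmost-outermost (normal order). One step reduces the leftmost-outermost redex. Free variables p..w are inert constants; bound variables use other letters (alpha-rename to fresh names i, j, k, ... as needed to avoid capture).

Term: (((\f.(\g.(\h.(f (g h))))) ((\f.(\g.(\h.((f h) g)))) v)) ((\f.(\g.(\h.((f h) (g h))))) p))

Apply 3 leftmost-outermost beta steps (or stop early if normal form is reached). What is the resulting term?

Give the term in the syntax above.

Step 0: (((\f.(\g.(\h.(f (g h))))) ((\f.(\g.(\h.((f h) g)))) v)) ((\f.(\g.(\h.((f h) (g h))))) p))
Step 1: ((\g.(\h.(((\f.(\g.(\h.((f h) g)))) v) (g h)))) ((\f.(\g.(\h.((f h) (g h))))) p))
Step 2: (\h.(((\f.(\g.(\h.((f h) g)))) v) (((\f.(\g.(\h.((f h) (g h))))) p) h)))
Step 3: (\h.((\g.(\h.((v h) g))) (((\f.(\g.(\h.((f h) (g h))))) p) h)))

Answer: (\h.((\g.(\h.((v h) g))) (((\f.(\g.(\h.((f h) (g h))))) p) h)))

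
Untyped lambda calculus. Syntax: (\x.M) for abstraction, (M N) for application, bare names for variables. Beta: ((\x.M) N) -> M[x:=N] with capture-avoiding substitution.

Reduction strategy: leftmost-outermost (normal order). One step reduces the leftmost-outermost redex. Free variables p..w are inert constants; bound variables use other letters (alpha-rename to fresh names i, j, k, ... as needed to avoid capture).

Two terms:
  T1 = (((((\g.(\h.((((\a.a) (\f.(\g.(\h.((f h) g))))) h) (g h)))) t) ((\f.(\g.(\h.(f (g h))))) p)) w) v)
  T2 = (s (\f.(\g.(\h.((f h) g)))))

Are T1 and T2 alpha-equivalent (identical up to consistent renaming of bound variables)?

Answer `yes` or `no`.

Answer: no

Derivation:
Term 1: (((((\g.(\h.((((\a.a) (\f.(\g.(\h.((f h) g))))) h) (g h)))) t) ((\f.(\g.(\h.(f (g h))))) p)) w) v)
Term 2: (s (\f.(\g.(\h.((f h) g)))))
Alpha-equivalence: compare structure up to binder renaming.
Result: False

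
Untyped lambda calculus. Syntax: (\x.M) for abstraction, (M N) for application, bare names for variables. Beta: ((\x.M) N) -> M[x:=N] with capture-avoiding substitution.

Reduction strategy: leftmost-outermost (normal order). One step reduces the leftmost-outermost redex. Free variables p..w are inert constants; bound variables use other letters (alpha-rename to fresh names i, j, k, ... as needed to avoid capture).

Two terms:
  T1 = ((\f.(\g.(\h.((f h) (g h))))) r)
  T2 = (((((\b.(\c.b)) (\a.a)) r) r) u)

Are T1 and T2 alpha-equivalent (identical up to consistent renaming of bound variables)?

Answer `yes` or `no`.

Term 1: ((\f.(\g.(\h.((f h) (g h))))) r)
Term 2: (((((\b.(\c.b)) (\a.a)) r) r) u)
Alpha-equivalence: compare structure up to binder renaming.
Result: False

Answer: no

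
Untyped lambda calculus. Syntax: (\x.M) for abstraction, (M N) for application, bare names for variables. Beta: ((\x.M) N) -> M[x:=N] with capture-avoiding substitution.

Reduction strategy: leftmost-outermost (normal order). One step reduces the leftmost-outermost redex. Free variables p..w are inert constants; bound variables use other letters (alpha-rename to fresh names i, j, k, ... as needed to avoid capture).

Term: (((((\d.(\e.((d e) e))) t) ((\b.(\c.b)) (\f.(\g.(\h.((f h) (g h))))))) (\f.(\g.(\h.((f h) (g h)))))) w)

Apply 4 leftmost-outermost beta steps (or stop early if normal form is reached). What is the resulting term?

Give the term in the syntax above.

Step 0: (((((\d.(\e.((d e) e))) t) ((\b.(\c.b)) (\f.(\g.(\h.((f h) (g h))))))) (\f.(\g.(\h.((f h) (g h)))))) w)
Step 1: ((((\e.((t e) e)) ((\b.(\c.b)) (\f.(\g.(\h.((f h) (g h))))))) (\f.(\g.(\h.((f h) (g h)))))) w)
Step 2: ((((t ((\b.(\c.b)) (\f.(\g.(\h.((f h) (g h))))))) ((\b.(\c.b)) (\f.(\g.(\h.((f h) (g h))))))) (\f.(\g.(\h.((f h) (g h)))))) w)
Step 3: ((((t (\c.(\f.(\g.(\h.((f h) (g h))))))) ((\b.(\c.b)) (\f.(\g.(\h.((f h) (g h))))))) (\f.(\g.(\h.((f h) (g h)))))) w)
Step 4: ((((t (\c.(\f.(\g.(\h.((f h) (g h))))))) (\c.(\f.(\g.(\h.((f h) (g h))))))) (\f.(\g.(\h.((f h) (g h)))))) w)

Answer: ((((t (\c.(\f.(\g.(\h.((f h) (g h))))))) (\c.(\f.(\g.(\h.((f h) (g h))))))) (\f.(\g.(\h.((f h) (g h)))))) w)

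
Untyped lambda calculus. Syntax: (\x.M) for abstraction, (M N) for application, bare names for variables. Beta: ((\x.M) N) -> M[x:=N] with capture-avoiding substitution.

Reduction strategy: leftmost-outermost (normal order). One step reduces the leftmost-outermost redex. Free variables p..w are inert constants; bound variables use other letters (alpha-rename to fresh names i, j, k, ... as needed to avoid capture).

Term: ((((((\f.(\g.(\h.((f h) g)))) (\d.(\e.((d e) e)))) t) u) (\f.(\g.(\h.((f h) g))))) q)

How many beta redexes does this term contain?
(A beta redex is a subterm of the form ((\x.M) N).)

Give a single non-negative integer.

Answer: 1

Derivation:
Term: ((((((\f.(\g.(\h.((f h) g)))) (\d.(\e.((d e) e)))) t) u) (\f.(\g.(\h.((f h) g))))) q)
  Redex: ((\f.(\g.(\h.((f h) g)))) (\d.(\e.((d e) e))))
Total redexes: 1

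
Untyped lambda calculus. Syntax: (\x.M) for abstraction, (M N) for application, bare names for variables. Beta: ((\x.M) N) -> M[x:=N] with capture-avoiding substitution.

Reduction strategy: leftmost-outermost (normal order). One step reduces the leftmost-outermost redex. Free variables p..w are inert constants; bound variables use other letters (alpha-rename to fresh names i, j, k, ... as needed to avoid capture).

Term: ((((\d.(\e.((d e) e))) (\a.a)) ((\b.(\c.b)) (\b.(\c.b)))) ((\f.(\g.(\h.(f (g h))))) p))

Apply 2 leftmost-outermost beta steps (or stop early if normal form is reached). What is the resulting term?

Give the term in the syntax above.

Step 0: ((((\d.(\e.((d e) e))) (\a.a)) ((\b.(\c.b)) (\b.(\c.b)))) ((\f.(\g.(\h.(f (g h))))) p))
Step 1: (((\e.(((\a.a) e) e)) ((\b.(\c.b)) (\b.(\c.b)))) ((\f.(\g.(\h.(f (g h))))) p))
Step 2: ((((\a.a) ((\b.(\c.b)) (\b.(\c.b)))) ((\b.(\c.b)) (\b.(\c.b)))) ((\f.(\g.(\h.(f (g h))))) p))

Answer: ((((\a.a) ((\b.(\c.b)) (\b.(\c.b)))) ((\b.(\c.b)) (\b.(\c.b)))) ((\f.(\g.(\h.(f (g h))))) p))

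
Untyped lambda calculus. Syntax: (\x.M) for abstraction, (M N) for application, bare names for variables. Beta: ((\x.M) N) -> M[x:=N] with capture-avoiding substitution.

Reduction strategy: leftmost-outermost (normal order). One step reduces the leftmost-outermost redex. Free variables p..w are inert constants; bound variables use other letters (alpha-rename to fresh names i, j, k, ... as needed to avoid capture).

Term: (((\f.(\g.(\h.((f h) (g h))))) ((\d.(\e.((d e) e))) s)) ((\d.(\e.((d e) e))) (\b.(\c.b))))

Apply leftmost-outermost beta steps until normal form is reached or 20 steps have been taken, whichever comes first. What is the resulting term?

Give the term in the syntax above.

Step 0: (((\f.(\g.(\h.((f h) (g h))))) ((\d.(\e.((d e) e))) s)) ((\d.(\e.((d e) e))) (\b.(\c.b))))
Step 1: ((\g.(\h.((((\d.(\e.((d e) e))) s) h) (g h)))) ((\d.(\e.((d e) e))) (\b.(\c.b))))
Step 2: (\h.((((\d.(\e.((d e) e))) s) h) (((\d.(\e.((d e) e))) (\b.(\c.b))) h)))
Step 3: (\h.(((\e.((s e) e)) h) (((\d.(\e.((d e) e))) (\b.(\c.b))) h)))
Step 4: (\h.(((s h) h) (((\d.(\e.((d e) e))) (\b.(\c.b))) h)))
Step 5: (\h.(((s h) h) ((\e.(((\b.(\c.b)) e) e)) h)))
Step 6: (\h.(((s h) h) (((\b.(\c.b)) h) h)))
Step 7: (\h.(((s h) h) ((\c.h) h)))
Step 8: (\h.(((s h) h) h))

Answer: (\h.(((s h) h) h))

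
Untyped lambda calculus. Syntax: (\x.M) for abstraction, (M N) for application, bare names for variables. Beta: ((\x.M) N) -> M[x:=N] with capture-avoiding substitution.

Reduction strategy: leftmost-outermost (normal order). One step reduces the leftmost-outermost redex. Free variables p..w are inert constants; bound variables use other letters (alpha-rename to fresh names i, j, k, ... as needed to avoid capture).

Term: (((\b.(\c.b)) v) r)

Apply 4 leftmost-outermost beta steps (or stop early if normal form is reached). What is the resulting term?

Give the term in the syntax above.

Step 0: (((\b.(\c.b)) v) r)
Step 1: ((\c.v) r)
Step 2: v
Step 3: (normal form reached)

Answer: v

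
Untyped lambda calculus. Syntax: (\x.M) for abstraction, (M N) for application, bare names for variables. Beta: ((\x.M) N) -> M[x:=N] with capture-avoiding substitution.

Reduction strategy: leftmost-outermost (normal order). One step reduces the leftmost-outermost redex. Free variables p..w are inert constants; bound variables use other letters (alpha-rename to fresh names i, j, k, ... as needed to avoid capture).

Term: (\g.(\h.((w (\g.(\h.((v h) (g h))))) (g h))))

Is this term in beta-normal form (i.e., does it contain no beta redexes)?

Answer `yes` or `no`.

Term: (\g.(\h.((w (\g.(\h.((v h) (g h))))) (g h))))
No beta redexes found.

Answer: yes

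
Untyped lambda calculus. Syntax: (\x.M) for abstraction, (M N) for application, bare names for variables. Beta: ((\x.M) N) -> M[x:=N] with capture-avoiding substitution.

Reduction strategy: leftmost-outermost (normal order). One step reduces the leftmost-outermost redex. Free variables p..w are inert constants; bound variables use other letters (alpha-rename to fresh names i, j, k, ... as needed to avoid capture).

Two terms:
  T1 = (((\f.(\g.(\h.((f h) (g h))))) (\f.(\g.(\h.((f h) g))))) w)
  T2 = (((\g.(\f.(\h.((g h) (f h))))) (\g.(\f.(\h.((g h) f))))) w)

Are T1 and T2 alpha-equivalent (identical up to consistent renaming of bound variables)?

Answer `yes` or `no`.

Term 1: (((\f.(\g.(\h.((f h) (g h))))) (\f.(\g.(\h.((f h) g))))) w)
Term 2: (((\g.(\f.(\h.((g h) (f h))))) (\g.(\f.(\h.((g h) f))))) w)
Alpha-equivalence: compare structure up to binder renaming.
Result: True

Answer: yes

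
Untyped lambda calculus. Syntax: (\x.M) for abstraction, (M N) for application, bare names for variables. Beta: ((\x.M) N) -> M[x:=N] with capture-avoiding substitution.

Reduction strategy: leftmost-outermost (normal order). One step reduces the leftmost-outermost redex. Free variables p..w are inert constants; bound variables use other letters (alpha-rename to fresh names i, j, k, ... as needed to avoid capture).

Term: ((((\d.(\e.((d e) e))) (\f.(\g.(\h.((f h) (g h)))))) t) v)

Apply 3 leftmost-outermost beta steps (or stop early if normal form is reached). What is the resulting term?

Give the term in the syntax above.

Step 0: ((((\d.(\e.((d e) e))) (\f.(\g.(\h.((f h) (g h)))))) t) v)
Step 1: (((\e.(((\f.(\g.(\h.((f h) (g h))))) e) e)) t) v)
Step 2: ((((\f.(\g.(\h.((f h) (g h))))) t) t) v)
Step 3: (((\g.(\h.((t h) (g h)))) t) v)

Answer: (((\g.(\h.((t h) (g h)))) t) v)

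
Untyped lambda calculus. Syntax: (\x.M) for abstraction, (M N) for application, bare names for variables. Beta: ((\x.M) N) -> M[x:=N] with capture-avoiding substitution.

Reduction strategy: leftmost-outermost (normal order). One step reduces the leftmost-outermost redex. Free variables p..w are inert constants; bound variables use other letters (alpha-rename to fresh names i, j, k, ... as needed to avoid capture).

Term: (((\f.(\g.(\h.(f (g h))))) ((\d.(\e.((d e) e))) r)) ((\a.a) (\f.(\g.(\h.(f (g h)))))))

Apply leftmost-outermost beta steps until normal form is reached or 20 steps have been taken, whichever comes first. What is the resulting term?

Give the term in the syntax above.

Step 0: (((\f.(\g.(\h.(f (g h))))) ((\d.(\e.((d e) e))) r)) ((\a.a) (\f.(\g.(\h.(f (g h)))))))
Step 1: ((\g.(\h.(((\d.(\e.((d e) e))) r) (g h)))) ((\a.a) (\f.(\g.(\h.(f (g h)))))))
Step 2: (\h.(((\d.(\e.((d e) e))) r) (((\a.a) (\f.(\g.(\h.(f (g h)))))) h)))
Step 3: (\h.((\e.((r e) e)) (((\a.a) (\f.(\g.(\h.(f (g h)))))) h)))
Step 4: (\h.((r (((\a.a) (\f.(\g.(\h.(f (g h)))))) h)) (((\a.a) (\f.(\g.(\h.(f (g h)))))) h)))
Step 5: (\h.((r ((\f.(\g.(\h.(f (g h))))) h)) (((\a.a) (\f.(\g.(\h.(f (g h)))))) h)))
Step 6: (\h.((r (\g.(\i.(h (g i))))) (((\a.a) (\f.(\g.(\h.(f (g h)))))) h)))
Step 7: (\h.((r (\g.(\i.(h (g i))))) ((\f.(\g.(\h.(f (g h))))) h)))
Step 8: (\h.((r (\g.(\i.(h (g i))))) (\g.(\i.(h (g i))))))

Answer: (\h.((r (\g.(\i.(h (g i))))) (\g.(\i.(h (g i))))))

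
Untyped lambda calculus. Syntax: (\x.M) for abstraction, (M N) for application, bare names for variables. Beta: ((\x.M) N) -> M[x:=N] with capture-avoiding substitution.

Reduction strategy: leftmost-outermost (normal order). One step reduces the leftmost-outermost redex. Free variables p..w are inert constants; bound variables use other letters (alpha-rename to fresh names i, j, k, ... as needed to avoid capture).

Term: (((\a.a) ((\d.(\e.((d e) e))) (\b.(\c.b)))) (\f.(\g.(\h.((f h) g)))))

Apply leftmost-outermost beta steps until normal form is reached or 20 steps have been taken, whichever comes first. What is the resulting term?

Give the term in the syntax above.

Step 0: (((\a.a) ((\d.(\e.((d e) e))) (\b.(\c.b)))) (\f.(\g.(\h.((f h) g)))))
Step 1: (((\d.(\e.((d e) e))) (\b.(\c.b))) (\f.(\g.(\h.((f h) g)))))
Step 2: ((\e.(((\b.(\c.b)) e) e)) (\f.(\g.(\h.((f h) g)))))
Step 3: (((\b.(\c.b)) (\f.(\g.(\h.((f h) g))))) (\f.(\g.(\h.((f h) g)))))
Step 4: ((\c.(\f.(\g.(\h.((f h) g))))) (\f.(\g.(\h.((f h) g)))))
Step 5: (\f.(\g.(\h.((f h) g))))

Answer: (\f.(\g.(\h.((f h) g))))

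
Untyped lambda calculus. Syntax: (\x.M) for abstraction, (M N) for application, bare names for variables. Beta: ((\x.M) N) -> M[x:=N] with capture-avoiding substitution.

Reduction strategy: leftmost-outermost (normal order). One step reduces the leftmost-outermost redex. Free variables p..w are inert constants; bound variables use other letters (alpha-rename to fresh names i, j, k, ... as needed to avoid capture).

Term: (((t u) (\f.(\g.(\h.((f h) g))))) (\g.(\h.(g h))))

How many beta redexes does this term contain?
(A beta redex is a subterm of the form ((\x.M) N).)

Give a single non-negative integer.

Answer: 0

Derivation:
Term: (((t u) (\f.(\g.(\h.((f h) g))))) (\g.(\h.(g h))))
  (no redexes)
Total redexes: 0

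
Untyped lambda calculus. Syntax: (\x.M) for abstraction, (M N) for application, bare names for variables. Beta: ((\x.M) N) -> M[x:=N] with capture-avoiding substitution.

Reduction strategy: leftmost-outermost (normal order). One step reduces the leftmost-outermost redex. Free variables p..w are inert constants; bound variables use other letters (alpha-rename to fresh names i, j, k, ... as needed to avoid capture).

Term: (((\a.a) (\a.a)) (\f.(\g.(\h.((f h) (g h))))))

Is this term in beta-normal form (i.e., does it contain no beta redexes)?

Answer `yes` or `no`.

Term: (((\a.a) (\a.a)) (\f.(\g.(\h.((f h) (g h))))))
Found 1 beta redex(es).

Answer: no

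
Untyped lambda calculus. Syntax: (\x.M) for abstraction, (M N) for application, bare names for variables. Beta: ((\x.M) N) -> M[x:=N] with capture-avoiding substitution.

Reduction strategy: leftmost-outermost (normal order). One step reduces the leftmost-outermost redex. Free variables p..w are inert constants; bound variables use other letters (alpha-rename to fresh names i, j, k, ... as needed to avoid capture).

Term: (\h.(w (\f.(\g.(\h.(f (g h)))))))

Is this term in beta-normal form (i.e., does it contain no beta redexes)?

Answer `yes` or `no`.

Answer: yes

Derivation:
Term: (\h.(w (\f.(\g.(\h.(f (g h)))))))
No beta redexes found.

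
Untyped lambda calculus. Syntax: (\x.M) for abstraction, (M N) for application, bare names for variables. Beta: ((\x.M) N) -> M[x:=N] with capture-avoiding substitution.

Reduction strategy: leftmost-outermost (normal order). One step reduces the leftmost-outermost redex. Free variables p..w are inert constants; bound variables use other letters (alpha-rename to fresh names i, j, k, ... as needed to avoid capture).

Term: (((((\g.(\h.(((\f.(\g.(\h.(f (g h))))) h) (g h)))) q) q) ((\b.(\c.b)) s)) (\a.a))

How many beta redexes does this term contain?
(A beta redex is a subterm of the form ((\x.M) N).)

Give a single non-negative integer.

Answer: 3

Derivation:
Term: (((((\g.(\h.(((\f.(\g.(\h.(f (g h))))) h) (g h)))) q) q) ((\b.(\c.b)) s)) (\a.a))
  Redex: ((\g.(\h.(((\f.(\g.(\h.(f (g h))))) h) (g h)))) q)
  Redex: ((\f.(\g.(\h.(f (g h))))) h)
  Redex: ((\b.(\c.b)) s)
Total redexes: 3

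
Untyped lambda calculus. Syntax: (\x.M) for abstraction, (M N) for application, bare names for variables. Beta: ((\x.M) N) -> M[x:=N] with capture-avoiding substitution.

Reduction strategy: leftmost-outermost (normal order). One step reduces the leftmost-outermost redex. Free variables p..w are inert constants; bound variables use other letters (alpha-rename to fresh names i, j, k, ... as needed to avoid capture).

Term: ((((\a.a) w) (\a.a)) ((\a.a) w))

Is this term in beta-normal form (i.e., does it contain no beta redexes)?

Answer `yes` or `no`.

Term: ((((\a.a) w) (\a.a)) ((\a.a) w))
Found 2 beta redex(es).

Answer: no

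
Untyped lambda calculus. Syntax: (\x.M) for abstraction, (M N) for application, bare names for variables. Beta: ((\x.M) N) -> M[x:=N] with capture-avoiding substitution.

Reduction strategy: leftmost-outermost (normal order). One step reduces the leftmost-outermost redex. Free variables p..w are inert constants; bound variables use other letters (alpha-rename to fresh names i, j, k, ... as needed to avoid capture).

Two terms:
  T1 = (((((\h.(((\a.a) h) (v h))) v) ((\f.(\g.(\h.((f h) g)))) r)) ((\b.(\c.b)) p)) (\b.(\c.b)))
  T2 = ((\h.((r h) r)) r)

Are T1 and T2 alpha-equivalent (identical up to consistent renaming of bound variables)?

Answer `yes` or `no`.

Term 1: (((((\h.(((\a.a) h) (v h))) v) ((\f.(\g.(\h.((f h) g)))) r)) ((\b.(\c.b)) p)) (\b.(\c.b)))
Term 2: ((\h.((r h) r)) r)
Alpha-equivalence: compare structure up to binder renaming.
Result: False

Answer: no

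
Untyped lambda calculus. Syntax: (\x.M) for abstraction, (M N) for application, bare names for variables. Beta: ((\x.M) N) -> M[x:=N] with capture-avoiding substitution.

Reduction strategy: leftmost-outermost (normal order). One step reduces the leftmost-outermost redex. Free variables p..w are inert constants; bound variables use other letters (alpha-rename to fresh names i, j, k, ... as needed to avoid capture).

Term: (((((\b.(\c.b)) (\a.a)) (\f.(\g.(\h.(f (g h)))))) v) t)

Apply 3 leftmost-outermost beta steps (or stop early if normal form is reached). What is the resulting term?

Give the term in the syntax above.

Step 0: (((((\b.(\c.b)) (\a.a)) (\f.(\g.(\h.(f (g h)))))) v) t)
Step 1: ((((\c.(\a.a)) (\f.(\g.(\h.(f (g h)))))) v) t)
Step 2: (((\a.a) v) t)
Step 3: (v t)

Answer: (v t)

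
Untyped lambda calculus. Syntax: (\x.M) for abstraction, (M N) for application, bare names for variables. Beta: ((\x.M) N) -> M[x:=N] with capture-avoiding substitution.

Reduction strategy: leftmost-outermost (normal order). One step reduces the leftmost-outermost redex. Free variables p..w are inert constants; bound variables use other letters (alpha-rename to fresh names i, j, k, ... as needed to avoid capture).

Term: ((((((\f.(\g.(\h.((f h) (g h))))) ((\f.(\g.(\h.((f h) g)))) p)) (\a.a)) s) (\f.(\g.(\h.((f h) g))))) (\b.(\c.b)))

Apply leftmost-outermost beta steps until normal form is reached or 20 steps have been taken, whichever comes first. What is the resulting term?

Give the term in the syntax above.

Step 0: ((((((\f.(\g.(\h.((f h) (g h))))) ((\f.(\g.(\h.((f h) g)))) p)) (\a.a)) s) (\f.(\g.(\h.((f h) g))))) (\b.(\c.b)))
Step 1: (((((\g.(\h.((((\f.(\g.(\h.((f h) g)))) p) h) (g h)))) (\a.a)) s) (\f.(\g.(\h.((f h) g))))) (\b.(\c.b)))
Step 2: ((((\h.((((\f.(\g.(\h.((f h) g)))) p) h) ((\a.a) h))) s) (\f.(\g.(\h.((f h) g))))) (\b.(\c.b)))
Step 3: ((((((\f.(\g.(\h.((f h) g)))) p) s) ((\a.a) s)) (\f.(\g.(\h.((f h) g))))) (\b.(\c.b)))
Step 4: (((((\g.(\h.((p h) g))) s) ((\a.a) s)) (\f.(\g.(\h.((f h) g))))) (\b.(\c.b)))
Step 5: ((((\h.((p h) s)) ((\a.a) s)) (\f.(\g.(\h.((f h) g))))) (\b.(\c.b)))
Step 6: ((((p ((\a.a) s)) s) (\f.(\g.(\h.((f h) g))))) (\b.(\c.b)))
Step 7: ((((p s) s) (\f.(\g.(\h.((f h) g))))) (\b.(\c.b)))

Answer: ((((p s) s) (\f.(\g.(\h.((f h) g))))) (\b.(\c.b)))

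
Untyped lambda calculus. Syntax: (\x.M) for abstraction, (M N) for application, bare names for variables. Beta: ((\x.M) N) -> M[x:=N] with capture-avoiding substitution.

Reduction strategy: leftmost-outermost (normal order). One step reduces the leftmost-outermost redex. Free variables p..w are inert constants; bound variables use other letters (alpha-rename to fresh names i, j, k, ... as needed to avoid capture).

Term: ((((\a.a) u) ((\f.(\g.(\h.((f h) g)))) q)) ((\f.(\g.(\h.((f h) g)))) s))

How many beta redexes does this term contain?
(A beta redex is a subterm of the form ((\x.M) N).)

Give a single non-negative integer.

Answer: 3

Derivation:
Term: ((((\a.a) u) ((\f.(\g.(\h.((f h) g)))) q)) ((\f.(\g.(\h.((f h) g)))) s))
  Redex: ((\a.a) u)
  Redex: ((\f.(\g.(\h.((f h) g)))) q)
  Redex: ((\f.(\g.(\h.((f h) g)))) s)
Total redexes: 3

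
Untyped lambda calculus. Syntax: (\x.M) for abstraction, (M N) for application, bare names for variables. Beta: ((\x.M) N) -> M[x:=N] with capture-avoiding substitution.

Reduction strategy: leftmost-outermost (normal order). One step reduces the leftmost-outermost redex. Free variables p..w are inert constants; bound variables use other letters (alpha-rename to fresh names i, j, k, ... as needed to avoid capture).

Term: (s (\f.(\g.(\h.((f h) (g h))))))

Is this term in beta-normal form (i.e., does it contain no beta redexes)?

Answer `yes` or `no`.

Answer: yes

Derivation:
Term: (s (\f.(\g.(\h.((f h) (g h))))))
No beta redexes found.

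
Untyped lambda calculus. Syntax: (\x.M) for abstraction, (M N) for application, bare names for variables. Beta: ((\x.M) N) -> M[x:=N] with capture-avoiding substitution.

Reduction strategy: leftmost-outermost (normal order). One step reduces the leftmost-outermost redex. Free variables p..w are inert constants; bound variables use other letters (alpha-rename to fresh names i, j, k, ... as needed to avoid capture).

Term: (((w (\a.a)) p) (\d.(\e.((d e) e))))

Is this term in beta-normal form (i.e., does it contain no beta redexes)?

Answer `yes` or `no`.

Answer: yes

Derivation:
Term: (((w (\a.a)) p) (\d.(\e.((d e) e))))
No beta redexes found.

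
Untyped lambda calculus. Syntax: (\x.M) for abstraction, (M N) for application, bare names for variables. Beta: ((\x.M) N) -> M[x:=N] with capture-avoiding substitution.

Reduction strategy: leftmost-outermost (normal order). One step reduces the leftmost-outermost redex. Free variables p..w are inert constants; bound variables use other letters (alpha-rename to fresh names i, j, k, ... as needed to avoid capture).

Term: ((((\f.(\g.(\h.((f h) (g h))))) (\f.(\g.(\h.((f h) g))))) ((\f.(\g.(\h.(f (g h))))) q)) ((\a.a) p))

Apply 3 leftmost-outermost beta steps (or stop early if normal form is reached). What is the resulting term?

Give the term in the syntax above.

Step 0: ((((\f.(\g.(\h.((f h) (g h))))) (\f.(\g.(\h.((f h) g))))) ((\f.(\g.(\h.(f (g h))))) q)) ((\a.a) p))
Step 1: (((\g.(\h.(((\f.(\g.(\h.((f h) g)))) h) (g h)))) ((\f.(\g.(\h.(f (g h))))) q)) ((\a.a) p))
Step 2: ((\h.(((\f.(\g.(\h.((f h) g)))) h) (((\f.(\g.(\h.(f (g h))))) q) h))) ((\a.a) p))
Step 3: (((\f.(\g.(\h.((f h) g)))) ((\a.a) p)) (((\f.(\g.(\h.(f (g h))))) q) ((\a.a) p)))

Answer: (((\f.(\g.(\h.((f h) g)))) ((\a.a) p)) (((\f.(\g.(\h.(f (g h))))) q) ((\a.a) p)))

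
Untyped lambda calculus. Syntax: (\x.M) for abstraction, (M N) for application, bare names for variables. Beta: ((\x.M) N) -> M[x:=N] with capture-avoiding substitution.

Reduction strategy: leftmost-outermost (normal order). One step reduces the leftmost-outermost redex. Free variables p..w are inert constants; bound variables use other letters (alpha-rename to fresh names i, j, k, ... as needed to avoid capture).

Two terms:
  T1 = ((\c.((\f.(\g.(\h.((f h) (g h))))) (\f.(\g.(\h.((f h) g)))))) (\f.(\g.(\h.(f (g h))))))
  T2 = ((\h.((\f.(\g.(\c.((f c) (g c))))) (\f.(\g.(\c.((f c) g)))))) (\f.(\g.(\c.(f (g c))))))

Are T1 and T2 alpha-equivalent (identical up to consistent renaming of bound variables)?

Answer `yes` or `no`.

Answer: yes

Derivation:
Term 1: ((\c.((\f.(\g.(\h.((f h) (g h))))) (\f.(\g.(\h.((f h) g)))))) (\f.(\g.(\h.(f (g h))))))
Term 2: ((\h.((\f.(\g.(\c.((f c) (g c))))) (\f.(\g.(\c.((f c) g)))))) (\f.(\g.(\c.(f (g c))))))
Alpha-equivalence: compare structure up to binder renaming.
Result: True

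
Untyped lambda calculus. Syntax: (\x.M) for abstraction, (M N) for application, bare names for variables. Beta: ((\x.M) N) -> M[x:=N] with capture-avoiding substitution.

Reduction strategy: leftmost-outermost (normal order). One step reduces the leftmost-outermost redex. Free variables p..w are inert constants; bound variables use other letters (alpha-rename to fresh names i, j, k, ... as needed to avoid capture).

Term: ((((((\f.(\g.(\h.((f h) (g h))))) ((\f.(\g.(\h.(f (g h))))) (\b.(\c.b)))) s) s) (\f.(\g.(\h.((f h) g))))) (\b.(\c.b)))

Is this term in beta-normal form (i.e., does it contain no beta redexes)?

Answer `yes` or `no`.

Answer: no

Derivation:
Term: ((((((\f.(\g.(\h.((f h) (g h))))) ((\f.(\g.(\h.(f (g h))))) (\b.(\c.b)))) s) s) (\f.(\g.(\h.((f h) g))))) (\b.(\c.b)))
Found 2 beta redex(es).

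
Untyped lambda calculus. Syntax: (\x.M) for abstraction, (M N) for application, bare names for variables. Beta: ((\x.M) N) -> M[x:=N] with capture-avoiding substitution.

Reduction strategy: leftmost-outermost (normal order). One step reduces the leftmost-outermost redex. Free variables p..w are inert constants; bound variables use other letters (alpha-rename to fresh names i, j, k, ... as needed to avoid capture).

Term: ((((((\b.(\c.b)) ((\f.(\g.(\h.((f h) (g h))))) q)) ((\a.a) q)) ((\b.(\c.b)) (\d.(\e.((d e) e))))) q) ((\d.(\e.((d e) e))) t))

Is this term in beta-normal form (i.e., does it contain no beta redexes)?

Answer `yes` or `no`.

Term: ((((((\b.(\c.b)) ((\f.(\g.(\h.((f h) (g h))))) q)) ((\a.a) q)) ((\b.(\c.b)) (\d.(\e.((d e) e))))) q) ((\d.(\e.((d e) e))) t))
Found 5 beta redex(es).

Answer: no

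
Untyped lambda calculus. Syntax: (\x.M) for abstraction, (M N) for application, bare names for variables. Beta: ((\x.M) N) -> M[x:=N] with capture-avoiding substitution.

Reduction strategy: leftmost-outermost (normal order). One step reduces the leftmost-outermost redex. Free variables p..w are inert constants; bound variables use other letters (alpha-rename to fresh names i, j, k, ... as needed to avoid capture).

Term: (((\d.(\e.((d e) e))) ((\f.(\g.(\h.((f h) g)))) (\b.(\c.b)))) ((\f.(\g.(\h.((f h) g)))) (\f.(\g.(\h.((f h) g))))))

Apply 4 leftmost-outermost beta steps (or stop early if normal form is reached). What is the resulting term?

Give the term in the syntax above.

Answer: ((\h.(((\b.(\c.b)) h) ((\f.(\g.(\h.((f h) g)))) (\f.(\g.(\h.((f h) g))))))) ((\f.(\g.(\h.((f h) g)))) (\f.(\g.(\h.((f h) g))))))

Derivation:
Step 0: (((\d.(\e.((d e) e))) ((\f.(\g.(\h.((f h) g)))) (\b.(\c.b)))) ((\f.(\g.(\h.((f h) g)))) (\f.(\g.(\h.((f h) g))))))
Step 1: ((\e.((((\f.(\g.(\h.((f h) g)))) (\b.(\c.b))) e) e)) ((\f.(\g.(\h.((f h) g)))) (\f.(\g.(\h.((f h) g))))))
Step 2: ((((\f.(\g.(\h.((f h) g)))) (\b.(\c.b))) ((\f.(\g.(\h.((f h) g)))) (\f.(\g.(\h.((f h) g)))))) ((\f.(\g.(\h.((f h) g)))) (\f.(\g.(\h.((f h) g))))))
Step 3: (((\g.(\h.(((\b.(\c.b)) h) g))) ((\f.(\g.(\h.((f h) g)))) (\f.(\g.(\h.((f h) g)))))) ((\f.(\g.(\h.((f h) g)))) (\f.(\g.(\h.((f h) g))))))
Step 4: ((\h.(((\b.(\c.b)) h) ((\f.(\g.(\h.((f h) g)))) (\f.(\g.(\h.((f h) g))))))) ((\f.(\g.(\h.((f h) g)))) (\f.(\g.(\h.((f h) g))))))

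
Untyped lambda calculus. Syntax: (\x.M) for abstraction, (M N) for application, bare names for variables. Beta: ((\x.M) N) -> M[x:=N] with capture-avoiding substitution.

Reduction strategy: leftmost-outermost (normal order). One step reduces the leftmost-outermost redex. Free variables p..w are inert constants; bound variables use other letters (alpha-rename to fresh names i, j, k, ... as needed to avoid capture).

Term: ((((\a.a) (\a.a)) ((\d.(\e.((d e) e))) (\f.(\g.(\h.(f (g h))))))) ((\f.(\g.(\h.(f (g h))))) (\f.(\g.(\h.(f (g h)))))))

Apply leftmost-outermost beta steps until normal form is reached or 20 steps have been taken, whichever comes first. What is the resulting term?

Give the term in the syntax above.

Answer: (\h.(\i.(\g.(\j.(\k.((h i) ((g j) k)))))))

Derivation:
Step 0: ((((\a.a) (\a.a)) ((\d.(\e.((d e) e))) (\f.(\g.(\h.(f (g h))))))) ((\f.(\g.(\h.(f (g h))))) (\f.(\g.(\h.(f (g h)))))))
Step 1: (((\a.a) ((\d.(\e.((d e) e))) (\f.(\g.(\h.(f (g h))))))) ((\f.(\g.(\h.(f (g h))))) (\f.(\g.(\h.(f (g h)))))))
Step 2: (((\d.(\e.((d e) e))) (\f.(\g.(\h.(f (g h)))))) ((\f.(\g.(\h.(f (g h))))) (\f.(\g.(\h.(f (g h)))))))
Step 3: ((\e.(((\f.(\g.(\h.(f (g h))))) e) e)) ((\f.(\g.(\h.(f (g h))))) (\f.(\g.(\h.(f (g h)))))))
Step 4: (((\f.(\g.(\h.(f (g h))))) ((\f.(\g.(\h.(f (g h))))) (\f.(\g.(\h.(f (g h))))))) ((\f.(\g.(\h.(f (g h))))) (\f.(\g.(\h.(f (g h)))))))
Step 5: ((\g.(\h.(((\f.(\g.(\h.(f (g h))))) (\f.(\g.(\h.(f (g h)))))) (g h)))) ((\f.(\g.(\h.(f (g h))))) (\f.(\g.(\h.(f (g h)))))))
Step 6: (\h.(((\f.(\g.(\h.(f (g h))))) (\f.(\g.(\h.(f (g h)))))) (((\f.(\g.(\h.(f (g h))))) (\f.(\g.(\h.(f (g h)))))) h)))
Step 7: (\h.((\g.(\h.((\f.(\g.(\h.(f (g h))))) (g h)))) (((\f.(\g.(\h.(f (g h))))) (\f.(\g.(\h.(f (g h)))))) h)))
Step 8: (\h.(\i.((\f.(\g.(\h.(f (g h))))) ((((\f.(\g.(\h.(f (g h))))) (\f.(\g.(\h.(f (g h)))))) h) i))))
Step 9: (\h.(\i.(\g.(\j.(((((\f.(\g.(\h.(f (g h))))) (\f.(\g.(\h.(f (g h)))))) h) i) (g j))))))
Step 10: (\h.(\i.(\g.(\j.((((\g.(\h.((\f.(\g.(\h.(f (g h))))) (g h)))) h) i) (g j))))))
Step 11: (\h.(\i.(\g.(\j.(((\i.((\f.(\g.(\h.(f (g h))))) (h i))) i) (g j))))))
Step 12: (\h.(\i.(\g.(\j.(((\f.(\g.(\h.(f (g h))))) (h i)) (g j))))))
Step 13: (\h.(\i.(\g.(\j.((\g.(\j.((h i) (g j)))) (g j))))))
Step 14: (\h.(\i.(\g.(\j.(\k.((h i) ((g j) k)))))))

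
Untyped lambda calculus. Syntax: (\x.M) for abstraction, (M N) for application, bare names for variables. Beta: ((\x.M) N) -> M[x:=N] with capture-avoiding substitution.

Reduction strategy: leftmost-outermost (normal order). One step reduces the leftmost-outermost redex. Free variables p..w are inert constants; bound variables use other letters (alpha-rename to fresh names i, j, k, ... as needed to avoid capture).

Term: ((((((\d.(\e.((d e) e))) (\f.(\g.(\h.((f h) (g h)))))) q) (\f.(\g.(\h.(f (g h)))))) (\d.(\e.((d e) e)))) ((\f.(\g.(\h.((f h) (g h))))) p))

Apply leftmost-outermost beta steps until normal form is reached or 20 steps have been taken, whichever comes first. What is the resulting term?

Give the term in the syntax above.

Step 0: ((((((\d.(\e.((d e) e))) (\f.(\g.(\h.((f h) (g h)))))) q) (\f.(\g.(\h.(f (g h)))))) (\d.(\e.((d e) e)))) ((\f.(\g.(\h.((f h) (g h))))) p))
Step 1: (((((\e.(((\f.(\g.(\h.((f h) (g h))))) e) e)) q) (\f.(\g.(\h.(f (g h)))))) (\d.(\e.((d e) e)))) ((\f.(\g.(\h.((f h) (g h))))) p))
Step 2: ((((((\f.(\g.(\h.((f h) (g h))))) q) q) (\f.(\g.(\h.(f (g h)))))) (\d.(\e.((d e) e)))) ((\f.(\g.(\h.((f h) (g h))))) p))
Step 3: (((((\g.(\h.((q h) (g h)))) q) (\f.(\g.(\h.(f (g h)))))) (\d.(\e.((d e) e)))) ((\f.(\g.(\h.((f h) (g h))))) p))
Step 4: ((((\h.((q h) (q h))) (\f.(\g.(\h.(f (g h)))))) (\d.(\e.((d e) e)))) ((\f.(\g.(\h.((f h) (g h))))) p))
Step 5: ((((q (\f.(\g.(\h.(f (g h)))))) (q (\f.(\g.(\h.(f (g h))))))) (\d.(\e.((d e) e)))) ((\f.(\g.(\h.((f h) (g h))))) p))
Step 6: ((((q (\f.(\g.(\h.(f (g h)))))) (q (\f.(\g.(\h.(f (g h))))))) (\d.(\e.((d e) e)))) (\g.(\h.((p h) (g h)))))

Answer: ((((q (\f.(\g.(\h.(f (g h)))))) (q (\f.(\g.(\h.(f (g h))))))) (\d.(\e.((d e) e)))) (\g.(\h.((p h) (g h)))))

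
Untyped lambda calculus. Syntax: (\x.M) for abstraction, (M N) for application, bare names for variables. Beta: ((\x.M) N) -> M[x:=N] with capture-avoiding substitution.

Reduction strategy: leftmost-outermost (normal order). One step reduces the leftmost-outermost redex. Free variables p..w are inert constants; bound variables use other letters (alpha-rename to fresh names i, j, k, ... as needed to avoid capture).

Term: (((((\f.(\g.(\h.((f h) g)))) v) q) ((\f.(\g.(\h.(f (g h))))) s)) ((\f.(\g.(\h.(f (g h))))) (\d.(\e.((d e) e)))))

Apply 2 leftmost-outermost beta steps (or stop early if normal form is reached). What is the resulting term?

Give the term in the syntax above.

Answer: (((\h.((v h) q)) ((\f.(\g.(\h.(f (g h))))) s)) ((\f.(\g.(\h.(f (g h))))) (\d.(\e.((d e) e)))))

Derivation:
Step 0: (((((\f.(\g.(\h.((f h) g)))) v) q) ((\f.(\g.(\h.(f (g h))))) s)) ((\f.(\g.(\h.(f (g h))))) (\d.(\e.((d e) e)))))
Step 1: ((((\g.(\h.((v h) g))) q) ((\f.(\g.(\h.(f (g h))))) s)) ((\f.(\g.(\h.(f (g h))))) (\d.(\e.((d e) e)))))
Step 2: (((\h.((v h) q)) ((\f.(\g.(\h.(f (g h))))) s)) ((\f.(\g.(\h.(f (g h))))) (\d.(\e.((d e) e)))))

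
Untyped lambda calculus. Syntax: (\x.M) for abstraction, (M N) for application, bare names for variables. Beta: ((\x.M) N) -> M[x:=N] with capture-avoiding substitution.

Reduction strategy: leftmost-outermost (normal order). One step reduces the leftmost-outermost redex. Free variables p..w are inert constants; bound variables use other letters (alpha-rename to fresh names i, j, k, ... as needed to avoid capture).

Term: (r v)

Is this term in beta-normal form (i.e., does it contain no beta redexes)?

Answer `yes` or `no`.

Answer: yes

Derivation:
Term: (r v)
No beta redexes found.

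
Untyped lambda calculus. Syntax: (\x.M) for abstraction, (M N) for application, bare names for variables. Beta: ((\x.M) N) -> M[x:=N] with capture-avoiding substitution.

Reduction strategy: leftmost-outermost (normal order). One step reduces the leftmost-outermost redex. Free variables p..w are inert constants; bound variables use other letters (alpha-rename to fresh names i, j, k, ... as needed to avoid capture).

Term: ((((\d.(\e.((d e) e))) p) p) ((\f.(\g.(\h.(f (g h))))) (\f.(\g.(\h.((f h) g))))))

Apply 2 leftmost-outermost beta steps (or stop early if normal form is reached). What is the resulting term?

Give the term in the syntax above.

Answer: (((p p) p) ((\f.(\g.(\h.(f (g h))))) (\f.(\g.(\h.((f h) g))))))

Derivation:
Step 0: ((((\d.(\e.((d e) e))) p) p) ((\f.(\g.(\h.(f (g h))))) (\f.(\g.(\h.((f h) g))))))
Step 1: (((\e.((p e) e)) p) ((\f.(\g.(\h.(f (g h))))) (\f.(\g.(\h.((f h) g))))))
Step 2: (((p p) p) ((\f.(\g.(\h.(f (g h))))) (\f.(\g.(\h.((f h) g))))))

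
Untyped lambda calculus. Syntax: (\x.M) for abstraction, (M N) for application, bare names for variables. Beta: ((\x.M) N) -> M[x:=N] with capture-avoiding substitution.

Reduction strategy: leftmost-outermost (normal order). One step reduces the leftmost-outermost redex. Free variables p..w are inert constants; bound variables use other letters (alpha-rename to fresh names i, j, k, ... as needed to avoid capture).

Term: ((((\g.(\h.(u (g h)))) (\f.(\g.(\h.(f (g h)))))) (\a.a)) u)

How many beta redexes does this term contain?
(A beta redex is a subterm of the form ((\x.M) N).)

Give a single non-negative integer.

Answer: 1

Derivation:
Term: ((((\g.(\h.(u (g h)))) (\f.(\g.(\h.(f (g h)))))) (\a.a)) u)
  Redex: ((\g.(\h.(u (g h)))) (\f.(\g.(\h.(f (g h))))))
Total redexes: 1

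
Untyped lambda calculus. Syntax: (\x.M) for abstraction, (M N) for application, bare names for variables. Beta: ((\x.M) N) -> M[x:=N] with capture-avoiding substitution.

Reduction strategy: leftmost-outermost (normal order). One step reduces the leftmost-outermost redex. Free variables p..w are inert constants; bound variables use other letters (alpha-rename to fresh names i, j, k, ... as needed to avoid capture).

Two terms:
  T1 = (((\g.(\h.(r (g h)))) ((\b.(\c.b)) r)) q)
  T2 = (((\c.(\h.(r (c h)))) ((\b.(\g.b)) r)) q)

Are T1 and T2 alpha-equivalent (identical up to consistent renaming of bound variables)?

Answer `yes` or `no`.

Term 1: (((\g.(\h.(r (g h)))) ((\b.(\c.b)) r)) q)
Term 2: (((\c.(\h.(r (c h)))) ((\b.(\g.b)) r)) q)
Alpha-equivalence: compare structure up to binder renaming.
Result: True

Answer: yes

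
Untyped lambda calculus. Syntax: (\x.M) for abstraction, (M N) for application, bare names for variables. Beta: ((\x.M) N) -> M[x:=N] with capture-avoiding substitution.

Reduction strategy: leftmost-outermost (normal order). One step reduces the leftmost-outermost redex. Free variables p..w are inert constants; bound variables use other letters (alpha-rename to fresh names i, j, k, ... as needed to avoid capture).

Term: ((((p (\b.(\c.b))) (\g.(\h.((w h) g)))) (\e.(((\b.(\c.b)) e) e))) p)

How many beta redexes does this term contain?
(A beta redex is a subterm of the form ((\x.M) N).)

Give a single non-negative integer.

Answer: 1

Derivation:
Term: ((((p (\b.(\c.b))) (\g.(\h.((w h) g)))) (\e.(((\b.(\c.b)) e) e))) p)
  Redex: ((\b.(\c.b)) e)
Total redexes: 1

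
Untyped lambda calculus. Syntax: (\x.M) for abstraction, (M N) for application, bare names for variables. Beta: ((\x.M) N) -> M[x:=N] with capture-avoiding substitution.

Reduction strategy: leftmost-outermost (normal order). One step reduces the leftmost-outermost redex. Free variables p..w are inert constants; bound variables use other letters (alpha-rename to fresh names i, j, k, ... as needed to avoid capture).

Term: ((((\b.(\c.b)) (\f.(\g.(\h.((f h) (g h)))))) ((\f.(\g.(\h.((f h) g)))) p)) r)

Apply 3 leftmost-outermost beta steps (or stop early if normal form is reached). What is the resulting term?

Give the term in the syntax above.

Step 0: ((((\b.(\c.b)) (\f.(\g.(\h.((f h) (g h)))))) ((\f.(\g.(\h.((f h) g)))) p)) r)
Step 1: (((\c.(\f.(\g.(\h.((f h) (g h)))))) ((\f.(\g.(\h.((f h) g)))) p)) r)
Step 2: ((\f.(\g.(\h.((f h) (g h))))) r)
Step 3: (\g.(\h.((r h) (g h))))

Answer: (\g.(\h.((r h) (g h))))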